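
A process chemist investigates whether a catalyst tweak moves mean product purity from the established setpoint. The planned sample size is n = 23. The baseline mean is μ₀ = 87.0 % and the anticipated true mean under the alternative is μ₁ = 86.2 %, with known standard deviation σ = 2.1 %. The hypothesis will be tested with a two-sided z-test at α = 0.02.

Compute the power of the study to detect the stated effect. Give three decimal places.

Standardized effect: d = |μ₁ − μ₀| / σ = |86.2 − 87.0| / 2.1 = 0.3810
Noncentrality parameter: δ = d·√n = 0.3810 × √23 = 1.8270
Two-sided α = 0.02 → critical value z_{0.01} = 2.326.
Power = Φ(δ − 2.326) + Φ(−δ − 2.326) = Φ(-0.499) + Φ(-4.153) = 0.3088 + 0.0000 = 0.3088.

Power ≈ 0.309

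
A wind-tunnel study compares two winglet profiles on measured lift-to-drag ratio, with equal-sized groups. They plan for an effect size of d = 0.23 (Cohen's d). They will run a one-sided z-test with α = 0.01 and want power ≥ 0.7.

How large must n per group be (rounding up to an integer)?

For power 0.7 need Φ(δ − z_{0.01}) = 0.7, so δ = z_{0.01} + z_{0.30} = 2.326 + 0.524 = 2.851.
δ = d·√(n/2) ⇒ n = 2(δ/d)² = 2 × (2.851 / 0.23)² = 307.25.
Round up to the next whole unit.

n = 308 per group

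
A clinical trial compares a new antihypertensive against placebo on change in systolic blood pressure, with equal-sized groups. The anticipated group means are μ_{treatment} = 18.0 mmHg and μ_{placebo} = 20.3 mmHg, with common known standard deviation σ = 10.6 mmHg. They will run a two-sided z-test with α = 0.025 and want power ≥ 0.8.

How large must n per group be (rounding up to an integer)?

n = 404 per group

Standardized effect: d = |μ_{treatment} − μ_{placebo}| / σ = |18.0 − 20.3| / 10.6 = 0.2170
Set Φ(δ − 2.241) = 0.8; then δ − 2.241 = Φ⁻¹(0.8) = 0.842, giving δ = 3.083.
(For δ > 0 the lower-tail rejection region contributes negligibly to power, so the one-term inversion is standard.)
δ = d·√(n/2) ⇒ n = 2(δ/d)² = 2 × (3.083 / 0.2170)² = 403.78.
Round up to the next whole unit.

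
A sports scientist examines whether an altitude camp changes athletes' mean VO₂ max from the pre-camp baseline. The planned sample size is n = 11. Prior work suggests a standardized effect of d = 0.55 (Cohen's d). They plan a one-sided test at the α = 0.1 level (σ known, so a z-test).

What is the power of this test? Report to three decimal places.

Power ≈ 0.706

Noncentrality parameter: δ = d·√n = 0.55 × √11 = 1.8241
Critical value for a one-sided test at α = 0.1: z_α = 1.282.
Power = Φ(δ − 1.282) = Φ(0.543) = 0.7063.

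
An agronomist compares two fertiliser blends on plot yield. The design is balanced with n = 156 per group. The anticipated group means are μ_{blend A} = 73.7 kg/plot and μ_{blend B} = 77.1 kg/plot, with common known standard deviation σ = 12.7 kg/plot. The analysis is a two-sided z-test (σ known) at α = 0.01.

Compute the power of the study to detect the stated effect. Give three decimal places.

Standardized effect: d = |μ_{blend A} − μ_{blend B}| / σ = |73.7 − 77.1| / 12.7 = 0.2677
Noncentrality parameter: δ = d·√(n/2) = 0.2677 × √(156/2) = 2.3644
Two-sided α = 0.01 → critical value z_{0.005} = 2.576.
Power = Φ(δ − 2.576) + Φ(−δ − 2.576) = Φ(-0.211) + Φ(-4.940) = 0.4163 + 0.0000 = 0.4163.

Power ≈ 0.416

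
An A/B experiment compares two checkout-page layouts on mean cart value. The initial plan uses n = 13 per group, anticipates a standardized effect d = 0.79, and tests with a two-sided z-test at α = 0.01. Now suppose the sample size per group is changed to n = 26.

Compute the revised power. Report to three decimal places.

Power ≈ 0.607

With n = 26 per group: δ = d·√(n/2) = 0.79 × √(26/2) = 2.8484. Critical value z_{0.005} = 2.576.
Revised power = Φ(δ − 2.576) + Φ(−δ − 2.576) = Φ(0.273) + Φ(-5.424) = 0.6074 + 0.0000 = 0.6074.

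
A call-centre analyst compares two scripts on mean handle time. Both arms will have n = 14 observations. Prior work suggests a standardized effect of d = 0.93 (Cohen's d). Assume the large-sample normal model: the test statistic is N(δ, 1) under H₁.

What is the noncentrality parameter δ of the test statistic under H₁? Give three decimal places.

δ = d·√(n/2) = 0.93 × √(14/2) = 2.4605

δ ≈ 2.461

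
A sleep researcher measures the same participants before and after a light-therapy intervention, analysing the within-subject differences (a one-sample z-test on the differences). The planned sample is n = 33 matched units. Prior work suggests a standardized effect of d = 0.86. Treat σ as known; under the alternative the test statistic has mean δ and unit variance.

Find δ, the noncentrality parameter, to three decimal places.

The noncentrality parameter scales effect size by the design's sample-size factor: δ = d·√n = 0.86 × √33 = 4.9403

δ ≈ 4.940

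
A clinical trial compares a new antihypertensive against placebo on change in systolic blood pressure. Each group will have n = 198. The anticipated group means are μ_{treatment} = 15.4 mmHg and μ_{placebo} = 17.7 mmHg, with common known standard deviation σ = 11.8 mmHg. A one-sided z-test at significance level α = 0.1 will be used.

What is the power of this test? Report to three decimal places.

Power ≈ 0.745

Standardized effect: d = |μ_{treatment} − μ_{placebo}| / σ = |15.4 − 17.7| / 11.8 = 0.1949
Noncentrality parameter: δ = d·√(n/2) = 0.1949 × √(198/2) = 1.9394
One-sided α = 0.1 → critical value z_{0.1} = 1.282.
Power = P(Z > 1.282 − δ) = Φ(0.658) = 0.7447.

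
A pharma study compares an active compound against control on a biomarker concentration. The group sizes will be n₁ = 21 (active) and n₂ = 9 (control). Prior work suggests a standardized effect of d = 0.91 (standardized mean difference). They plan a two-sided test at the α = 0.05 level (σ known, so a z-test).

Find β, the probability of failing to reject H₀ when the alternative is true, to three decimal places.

β ≈ 0.373

Noncentrality parameter: δ = d / √(1/n₁ + 1/n₂) = 0.91 / √(1/21 + 1/9) = 2.2841
Critical value for a two-sided test at α = 0.05: z_{α/2} = 1.960.
Power = Φ(δ − 1.960) + Φ(−δ − 1.960) = Φ(0.324) + Φ(-4.244) = 0.6271 + 0.0000 = 0.6271.
Type II error: β = 1 − power = 1 − 0.6271 = 0.3729.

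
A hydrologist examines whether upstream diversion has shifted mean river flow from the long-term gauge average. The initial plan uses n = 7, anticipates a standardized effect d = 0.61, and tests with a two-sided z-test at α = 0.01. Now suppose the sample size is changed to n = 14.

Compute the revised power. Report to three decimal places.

Power ≈ 0.385

With n = 14: δ = d·√n = 0.61 × √14 = 2.2824. Critical value z_{0.005} = 2.576.
Revised power = Φ(δ − 2.576) + Φ(−δ − 2.576) = Φ(-0.293) + Φ(-4.858) = 0.3846 + 0.0000 = 0.3846.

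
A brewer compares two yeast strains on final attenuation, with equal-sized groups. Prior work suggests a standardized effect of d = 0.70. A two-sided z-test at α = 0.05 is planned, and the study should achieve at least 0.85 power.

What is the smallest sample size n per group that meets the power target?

For power 0.85 need Φ(δ − z_{0.025}) = 0.85, so δ = z_{0.025} + z_{0.15} = 1.960 + 1.036 = 2.996.
(Ignoring the negligible lower-tail rejection probability gives the usual closed-form inversion.)
δ = d·√(n/2) ⇒ n = 2(δ/d)² = 2 × (2.996 / 0.70)² = 36.65.
Rounding up, n = 37 per group.

n = 37 per group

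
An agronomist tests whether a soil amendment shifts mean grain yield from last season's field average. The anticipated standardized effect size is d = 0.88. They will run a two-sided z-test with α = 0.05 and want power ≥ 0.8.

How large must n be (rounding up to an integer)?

n = 11

For power 0.8 need Φ(δ − z_{0.025}) = 0.8, so δ = z_{0.025} + z_{0.20} = 1.960 + 0.842 = 2.802.
(For δ > 0 the lower-tail rejection region contributes negligibly to power, so the one-term inversion is standard.)
δ = d·√n ⇒ n = (δ/d)² = (2.802 / 0.88)² = 10.14.
Round up to the next whole unit.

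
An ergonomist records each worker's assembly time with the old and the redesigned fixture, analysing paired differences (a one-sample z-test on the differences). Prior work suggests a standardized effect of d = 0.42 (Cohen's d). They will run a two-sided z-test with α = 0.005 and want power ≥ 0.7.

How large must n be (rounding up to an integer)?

For power 0.7 need Φ(δ − z_{0.0025}) = 0.7, so δ = z_{0.0025} + z_{0.30} = 2.807 + 0.524 = 3.331.
(For δ > 0 the lower-tail rejection region contributes negligibly to power, so the one-term inversion is standard.)
δ = d·√n ⇒ n = (δ/d)² = (3.331 / 0.42)² = 62.92.
Round up to the next whole unit.

n = 63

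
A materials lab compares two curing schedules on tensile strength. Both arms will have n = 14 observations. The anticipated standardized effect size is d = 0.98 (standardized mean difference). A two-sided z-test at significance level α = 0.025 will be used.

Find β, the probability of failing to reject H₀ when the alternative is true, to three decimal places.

Noncentrality parameter: δ = d·√(n/2) = 0.98 × √(14/2) = 2.5928
Two-sided α = 0.025 → critical value z_{0.0125} = 2.241.
Power = Φ(δ − 2.241) + Φ(−δ − 2.241) = Φ(0.351) + Φ(-4.834) = 0.6374 + 0.0000 = 0.6374.
Type II error: β = 1 − power = 1 − 0.6374 = 0.3626.

β ≈ 0.363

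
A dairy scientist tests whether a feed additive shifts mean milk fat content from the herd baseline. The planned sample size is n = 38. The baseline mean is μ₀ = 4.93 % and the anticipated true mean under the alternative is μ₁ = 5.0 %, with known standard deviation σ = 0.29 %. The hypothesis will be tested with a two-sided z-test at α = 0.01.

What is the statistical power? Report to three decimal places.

Standardized effect: d = |μ₁ − μ₀| / σ = |5.0 − 4.93| / 0.29 = 0.2414
Noncentrality parameter: δ = d·√n = 0.2414 × √38 = 1.4880
Two-sided α = 0.01 → critical value z_{0.005} = 2.576.
Power = Φ(δ − 2.576) + Φ(−δ − 2.576) = Φ(-1.088) + Φ(-4.064) = 0.1383 + 0.0000 = 0.1384.

Power ≈ 0.138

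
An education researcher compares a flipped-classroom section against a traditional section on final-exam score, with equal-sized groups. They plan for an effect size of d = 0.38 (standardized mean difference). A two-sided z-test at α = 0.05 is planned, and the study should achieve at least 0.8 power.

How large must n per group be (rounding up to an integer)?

n = 109 per group

For power 0.8 need Φ(δ − z_{0.025}) = 0.8, so δ = z_{0.025} + z_{0.20} = 1.960 + 0.842 = 2.802.
(For δ > 0 the lower-tail rejection region contributes negligibly to power, so the one-term inversion is standard.)
δ = d·√(n/2) ⇒ n = 2(δ/d)² = 2 × (2.802 / 0.38)² = 108.71.
Round up to the next whole unit.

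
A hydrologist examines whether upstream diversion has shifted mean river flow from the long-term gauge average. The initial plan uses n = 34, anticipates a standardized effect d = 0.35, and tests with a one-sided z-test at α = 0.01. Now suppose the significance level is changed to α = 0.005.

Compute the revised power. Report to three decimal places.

Power ≈ 0.296

δ = d·√n = 0.35 × √34 = 2.0408 (unchanged). New critical value: z_{0.005} = 2.576.
Revised power = Φ(δ − 2.576) = Φ(-0.535) = 0.2963.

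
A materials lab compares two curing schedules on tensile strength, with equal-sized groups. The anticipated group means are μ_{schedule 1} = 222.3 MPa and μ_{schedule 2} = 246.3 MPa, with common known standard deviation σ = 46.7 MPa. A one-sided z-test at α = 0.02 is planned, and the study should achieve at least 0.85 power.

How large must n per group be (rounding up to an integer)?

n = 73 per group

Standardized effect: d = |μ_{schedule 1} − μ_{schedule 2}| / σ = |222.3 − 246.3| / 46.7 = 0.5139
Set Φ(δ − 2.054) = 0.85; then δ − 2.054 = Φ⁻¹(0.85) = 1.036, giving δ = 3.090.
δ = d·√(n/2) ⇒ n = 2(δ/d)² = 2 × (3.090 / 0.5139)² = 72.31.
Rounding up, n = 73 per group.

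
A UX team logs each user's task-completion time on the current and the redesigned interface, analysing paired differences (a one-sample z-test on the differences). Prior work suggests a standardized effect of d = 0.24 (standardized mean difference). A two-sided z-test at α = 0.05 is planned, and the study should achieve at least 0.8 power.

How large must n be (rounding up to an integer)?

For power 0.8 need Φ(δ − z_{0.025}) = 0.8, so δ = z_{0.025} + z_{0.20} = 1.960 + 0.842 = 2.802.
(The Φ(−δ − z_{α/2}) term is vanishingly small for δ > 0 and is dropped in the standard sample-size formula.)
δ = d·√n ⇒ n = (δ/d)² = (2.802 / 0.24)² = 136.27.
Round up to the next whole unit.

n = 137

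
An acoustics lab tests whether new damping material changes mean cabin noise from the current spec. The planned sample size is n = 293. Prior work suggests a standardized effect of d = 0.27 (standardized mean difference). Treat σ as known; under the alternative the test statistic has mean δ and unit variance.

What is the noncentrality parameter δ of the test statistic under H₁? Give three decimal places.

The noncentrality parameter scales effect size by the design's sample-size factor: δ = d·√n = 0.27 × √293 = 4.6217

δ ≈ 4.622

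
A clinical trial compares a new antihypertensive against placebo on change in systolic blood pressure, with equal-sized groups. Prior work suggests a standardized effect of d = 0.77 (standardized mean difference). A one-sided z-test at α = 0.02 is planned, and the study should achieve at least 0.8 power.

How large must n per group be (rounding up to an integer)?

n = 29 per group

Set Φ(δ − 2.054) = 0.8; then δ − 2.054 = Φ⁻¹(0.8) = 0.842, giving δ = 2.895.
δ = d·√(n/2) ⇒ n = 2(δ/d)² = 2 × (2.895 / 0.77)² = 28.28.
Rounding up, n = 29 per group.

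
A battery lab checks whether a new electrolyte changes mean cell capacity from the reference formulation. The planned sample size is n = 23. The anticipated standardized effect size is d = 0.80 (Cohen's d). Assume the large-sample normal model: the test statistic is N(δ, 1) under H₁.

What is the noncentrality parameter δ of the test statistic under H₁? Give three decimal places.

δ ≈ 3.837

δ = d·√n = 0.80 × √23 = 3.8367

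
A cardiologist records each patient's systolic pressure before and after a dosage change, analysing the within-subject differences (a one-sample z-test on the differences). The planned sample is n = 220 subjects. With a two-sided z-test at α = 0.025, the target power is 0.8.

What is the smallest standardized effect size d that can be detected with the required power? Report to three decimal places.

Need Φ(δ − 2.241) = 0.8, so δ = 2.241 + 0.842 = 3.083.
(Lower-tail contribution to power is negligible for δ > 0.)
δ = d·√n ⇒ d = δ/√n = 3.083/√220 = 0.2079.

d ≈ 0.208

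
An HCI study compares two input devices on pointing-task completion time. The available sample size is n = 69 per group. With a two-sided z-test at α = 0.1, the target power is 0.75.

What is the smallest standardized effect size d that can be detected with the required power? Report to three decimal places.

d ≈ 0.395

Need Φ(δ − 1.645) = 0.75, so δ = 1.645 + 0.674 = 2.319.
(The second rejection-region term Φ(−δ − z_{α/2}) is negligible and dropped.)
δ = d·√(n/2) ⇒ d = δ/√(n/2) = 2.319/√(69/2) = 0.3949.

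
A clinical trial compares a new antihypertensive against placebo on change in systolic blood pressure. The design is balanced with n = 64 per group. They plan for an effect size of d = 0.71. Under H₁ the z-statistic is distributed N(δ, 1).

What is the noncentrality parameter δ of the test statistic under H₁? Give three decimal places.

δ = d·√(n/2) = 0.71 × √(64/2) = 4.0164

δ ≈ 4.016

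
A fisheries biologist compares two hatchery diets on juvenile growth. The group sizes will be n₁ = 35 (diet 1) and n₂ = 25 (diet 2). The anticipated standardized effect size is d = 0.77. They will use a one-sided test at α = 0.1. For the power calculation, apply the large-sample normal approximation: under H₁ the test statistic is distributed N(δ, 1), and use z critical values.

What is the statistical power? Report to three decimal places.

Power ≈ 0.951

Noncentrality parameter: δ = d / √(1/n₁ + 1/n₂) = 0.77 / √(1/35 + 1/25) = 2.9405
One-sided α = 0.1 → critical value z_{0.1} = 1.282.
Power = P(Z > 1.282 − δ) = Φ(1.659) = 0.9514.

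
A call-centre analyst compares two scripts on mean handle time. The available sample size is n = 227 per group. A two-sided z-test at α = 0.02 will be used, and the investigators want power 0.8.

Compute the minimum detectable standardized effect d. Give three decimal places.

d ≈ 0.297

Required noncentrality: δ = z_{0.01} + z_{0.20} = 2.326 + 0.842 = 3.168.
(Lower-tail contribution to power is negligible for δ > 0.)
δ = d·√(n/2) ⇒ d = δ/√(n/2) = 3.168/√(227/2) = 0.2974.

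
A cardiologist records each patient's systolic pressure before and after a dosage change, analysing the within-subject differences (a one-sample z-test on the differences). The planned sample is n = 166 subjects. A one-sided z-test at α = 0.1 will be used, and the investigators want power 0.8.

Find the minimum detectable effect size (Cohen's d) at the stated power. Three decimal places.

d ≈ 0.165

Required noncentrality: δ = z_{0.1} + z_{0.20} = 1.282 + 0.842 = 2.123.
δ = d·√n ⇒ d = δ/√n = 2.123/√166 = 0.1648.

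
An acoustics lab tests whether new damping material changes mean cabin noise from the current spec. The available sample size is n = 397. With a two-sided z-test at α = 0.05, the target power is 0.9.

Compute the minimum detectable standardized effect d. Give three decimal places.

Required noncentrality: δ = z_{0.025} + z_{0.10} = 1.960 + 1.282 = 3.242.
(Lower-tail contribution to power is negligible for δ > 0.)
δ = d·√n ⇒ d = δ/√n = 3.242/√397 = 0.1627.

d ≈ 0.163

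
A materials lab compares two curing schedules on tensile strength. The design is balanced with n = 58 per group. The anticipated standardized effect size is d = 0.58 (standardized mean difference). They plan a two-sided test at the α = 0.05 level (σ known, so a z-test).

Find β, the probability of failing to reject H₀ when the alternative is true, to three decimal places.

β ≈ 0.122

Noncentrality parameter: δ = d·√(n/2) = 0.58 × √(58/2) = 3.1234
Two-sided α = 0.05 → critical value z_{0.025} = 1.960.
Power = Φ(δ − 1.960) + Φ(−δ − 1.960) = Φ(1.163) + Φ(-5.083) = 0.8777 + 0.0000 = 0.8777.
Type II error: β = 1 − power = 1 − 0.8777 = 0.1223.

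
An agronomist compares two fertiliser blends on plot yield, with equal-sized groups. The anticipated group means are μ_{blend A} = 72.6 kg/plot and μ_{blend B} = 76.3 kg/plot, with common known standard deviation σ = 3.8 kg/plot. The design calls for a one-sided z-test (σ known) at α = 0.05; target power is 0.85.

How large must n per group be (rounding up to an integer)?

Standardized effect: d = |μ_{blend A} − μ_{blend B}| / σ = |72.6 − 76.3| / 3.8 = 0.9737
For power 0.85 need Φ(δ − z_{0.05}) = 0.85, so δ = z_{0.05} + z_{0.15} = 1.645 + 1.036 = 2.681.
δ = d·√(n/2) ⇒ n = 2(δ/d)² = 2 × (2.681 / 0.9737)² = 15.17.
Rounding up, n = 16 per group.

n = 16 per group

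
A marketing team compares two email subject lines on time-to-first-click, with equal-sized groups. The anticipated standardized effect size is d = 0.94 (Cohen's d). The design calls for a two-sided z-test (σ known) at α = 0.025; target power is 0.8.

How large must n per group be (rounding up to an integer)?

n = 22 per group

Set Φ(δ − 2.241) = 0.8; then δ − 2.241 = Φ⁻¹(0.8) = 0.842, giving δ = 3.083.
(For δ > 0 the lower-tail rejection region contributes negligibly to power, so the one-term inversion is standard.)
δ = d·√(n/2) ⇒ n = 2(δ/d)² = 2 × (3.083 / 0.94)² = 21.51.
Round up to the next whole unit.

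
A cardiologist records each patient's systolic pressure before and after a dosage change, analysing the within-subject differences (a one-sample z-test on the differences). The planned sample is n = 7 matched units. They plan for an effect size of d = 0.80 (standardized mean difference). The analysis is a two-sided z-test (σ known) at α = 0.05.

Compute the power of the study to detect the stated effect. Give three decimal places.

Power ≈ 0.562

Noncentrality parameter: δ = d·√n = 0.80 × √7 = 2.1166
Critical value for a two-sided test at α = 0.05: z_{α/2} = 1.960.
Power = Φ(δ − 1.960) + Φ(−δ − 1.960) = Φ(0.157) + Φ(-4.077) = 0.5622 + 0.0000 = 0.5623.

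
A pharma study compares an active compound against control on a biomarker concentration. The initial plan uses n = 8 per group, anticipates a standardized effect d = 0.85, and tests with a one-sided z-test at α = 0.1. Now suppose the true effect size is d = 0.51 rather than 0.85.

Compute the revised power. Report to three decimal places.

Power ≈ 0.397

With d = 0.51: δ = d·√(n/2) = 0.51 × √(8/2) = 1.0200. Critical value z_{0.1} = 1.282.
Revised power = Φ(δ − 1.282) = Φ(-0.262) = 0.3968.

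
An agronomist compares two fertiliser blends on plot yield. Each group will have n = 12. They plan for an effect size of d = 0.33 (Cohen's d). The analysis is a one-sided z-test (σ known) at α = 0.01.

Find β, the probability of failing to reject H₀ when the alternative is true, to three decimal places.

β ≈ 0.935

Noncentrality parameter: δ = d·√(n/2) = 0.33 × √(12/2) = 0.8083
One-sided α = 0.01 → critical value z_{0.01} = 2.326.
Power = P(Z > 2.326 − δ) = Φ(-1.518) = 0.0645.
Type II error: β = 1 − power = 1 − 0.0645 = 0.9355.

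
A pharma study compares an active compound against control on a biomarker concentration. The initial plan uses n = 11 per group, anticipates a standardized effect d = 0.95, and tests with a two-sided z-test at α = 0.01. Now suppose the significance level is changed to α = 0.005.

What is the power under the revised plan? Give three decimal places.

δ = d·√(n/2) = 0.95 × √(11/2) = 2.2279 (unchanged). New critical value: z_{0.0025} = 2.807.
Revised power = Φ(δ − 2.807) + Φ(−δ − 2.807) = Φ(-0.579) + Φ(-5.035) = 0.2813 + 0.0000 = 0.2813.

Power ≈ 0.281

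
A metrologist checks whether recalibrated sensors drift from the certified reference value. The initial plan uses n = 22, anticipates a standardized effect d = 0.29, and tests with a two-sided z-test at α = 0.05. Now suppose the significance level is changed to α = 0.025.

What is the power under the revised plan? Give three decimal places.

δ = d·√n = 0.29 × √22 = 1.3602 (unchanged). New critical value: z_{0.0125} = 2.241.
Revised power = Φ(δ − 2.241) + Φ(−δ − 2.241) = Φ(-0.881) + Φ(-3.602) = 0.1891 + 0.0002 = 0.1893.

Power ≈ 0.189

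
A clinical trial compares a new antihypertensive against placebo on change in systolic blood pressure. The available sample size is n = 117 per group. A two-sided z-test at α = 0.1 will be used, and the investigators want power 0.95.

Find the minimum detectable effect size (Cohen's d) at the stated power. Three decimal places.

d ≈ 0.430

Need Φ(δ − 1.645) = 0.95, so δ = 1.645 + 1.645 = 3.290.
(Lower-tail contribution to power is negligible for δ > 0.)
δ = d·√(n/2) ⇒ d = δ/√(n/2) = 3.290/√(117/2) = 0.4301.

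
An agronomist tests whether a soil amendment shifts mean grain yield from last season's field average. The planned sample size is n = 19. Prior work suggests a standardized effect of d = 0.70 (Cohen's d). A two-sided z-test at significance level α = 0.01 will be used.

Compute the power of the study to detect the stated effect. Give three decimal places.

Power ≈ 0.683

Noncentrality parameter: δ = d·√n = 0.70 × √19 = 3.0512
Two-sided α = 0.01 → critical value z_{0.005} = 2.576.
Power = Φ(δ − 2.576) + Φ(−δ − 2.576) = Φ(0.475) + Φ(-5.627) = 0.6827 + 0.0000 = 0.6827.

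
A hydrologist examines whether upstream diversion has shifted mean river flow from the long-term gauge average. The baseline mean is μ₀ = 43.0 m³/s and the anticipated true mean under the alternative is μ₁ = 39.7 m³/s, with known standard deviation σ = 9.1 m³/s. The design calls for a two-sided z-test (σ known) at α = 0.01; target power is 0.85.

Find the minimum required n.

Standardized effect: d = |μ₁ − μ₀| / σ = |39.7 − 43.0| / 9.1 = 0.3626
Set Φ(δ − 2.576) = 0.85; then δ − 2.576 = Φ⁻¹(0.85) = 1.036, giving δ = 3.612.
(The Φ(−δ − z_{α/2}) term is vanishingly small for δ > 0 and is dropped in the standard sample-size formula.)
δ = d·√n ⇒ n = (δ/d)² = (3.612 / 0.3626)² = 99.22.
Rounding up, n = 100.

n = 100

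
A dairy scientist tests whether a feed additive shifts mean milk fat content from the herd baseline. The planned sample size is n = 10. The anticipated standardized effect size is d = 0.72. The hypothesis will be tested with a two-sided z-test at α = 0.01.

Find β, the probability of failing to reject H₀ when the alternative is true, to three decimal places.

Noncentrality parameter: λ = d·√n = 0.72 × √10 = 2.2768
Two-sided α = 0.01 → critical value z_{0.005} = 2.576.
Power = Φ(λ − 2.576) + Φ(−λ − 2.576) = Φ(-0.299) + Φ(-4.853) = 0.3825 + 0.0000 = 0.3825.
Type II error: β = 1 − power = 1 − 0.3825 = 0.6175.

β ≈ 0.618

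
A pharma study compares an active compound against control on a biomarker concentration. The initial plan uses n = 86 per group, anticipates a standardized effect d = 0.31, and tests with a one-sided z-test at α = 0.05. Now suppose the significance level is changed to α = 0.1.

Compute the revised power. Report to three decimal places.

δ = d·√(n/2) = 0.31 × √(86/2) = 2.0328 (unchanged). New critical value: z_{0.1} = 1.282.
Revised power = P(Z > 1.282 − δ) = Φ(0.751) = 0.7738.

Power ≈ 0.774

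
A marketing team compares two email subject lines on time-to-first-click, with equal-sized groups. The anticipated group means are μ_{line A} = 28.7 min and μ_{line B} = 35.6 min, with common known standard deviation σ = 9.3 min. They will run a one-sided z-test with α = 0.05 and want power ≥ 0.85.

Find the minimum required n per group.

Standardized effect: d = |μ_{line A} − μ_{line B}| / σ = |28.7 − 35.6| / 9.3 = 0.7419
For power 0.85 need Φ(δ − z_{0.05}) = 0.85, so δ = z_{0.05} + z_{0.15} = 1.645 + 1.036 = 2.681.
δ = d·√(n/2) ⇒ n = 2(δ/d)² = 2 × (2.681 / 0.7419)² = 26.12.
Rounding up, n = 27 per group.

n = 27 per group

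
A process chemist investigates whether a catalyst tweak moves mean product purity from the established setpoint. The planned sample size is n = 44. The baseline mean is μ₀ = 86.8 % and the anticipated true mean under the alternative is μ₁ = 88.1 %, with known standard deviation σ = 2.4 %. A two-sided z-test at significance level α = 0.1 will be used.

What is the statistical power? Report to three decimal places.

Standardized effect: d = |μ₁ − μ₀| / σ = |88.1 − 86.8| / 2.4 = 0.5417
Noncentrality parameter: δ = d·√n = 0.5417 × √44 = 3.5930
Two-sided α = 0.1 → critical value z_{0.05} = 1.645.
Power = Φ(δ − 1.645) + Φ(−δ − 1.645) = Φ(1.948) + Φ(-5.238) = 0.9743 + 0.0000 = 0.9743.

Power ≈ 0.974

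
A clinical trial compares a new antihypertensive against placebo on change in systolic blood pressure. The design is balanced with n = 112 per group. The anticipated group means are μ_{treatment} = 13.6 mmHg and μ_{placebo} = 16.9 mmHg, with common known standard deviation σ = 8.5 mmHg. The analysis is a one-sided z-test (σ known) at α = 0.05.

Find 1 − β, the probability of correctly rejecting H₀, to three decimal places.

Power ≈ 0.896

Standardized effect: d = |μ_{treatment} − μ_{placebo}| / σ = |13.6 − 16.9| / 8.5 = 0.3882
Noncentrality parameter: δ = d·√(n/2) = 0.3882 × √(112/2) = 2.9053
Critical value for a one-sided test at α = 0.05: z_α = 1.645.
Power = Φ(δ − 1.645) = Φ(1.260) = 0.8962.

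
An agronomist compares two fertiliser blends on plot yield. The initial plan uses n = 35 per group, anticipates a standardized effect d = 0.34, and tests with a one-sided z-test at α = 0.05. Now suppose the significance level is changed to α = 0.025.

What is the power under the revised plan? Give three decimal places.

δ = d·√(n/2) = 0.34 × √(35/2) = 1.4223 (unchanged). New critical value: z_{0.025} = 1.960.
Revised power = Φ(δ − 1.960) = Φ(-0.538) = 0.2954.

Power ≈ 0.295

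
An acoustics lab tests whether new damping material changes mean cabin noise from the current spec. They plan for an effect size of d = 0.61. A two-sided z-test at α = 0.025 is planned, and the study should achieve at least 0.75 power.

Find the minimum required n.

n = 23

Set Φ(δ − 2.241) = 0.75; then δ − 2.241 = Φ⁻¹(0.75) = 0.674, giving δ = 2.916.
(For δ > 0 the lower-tail rejection region contributes negligibly to power, so the one-term inversion is standard.)
δ = d·√n ⇒ n = (δ/d)² = (2.916 / 0.61)² = 22.85.
Round up to the next whole unit.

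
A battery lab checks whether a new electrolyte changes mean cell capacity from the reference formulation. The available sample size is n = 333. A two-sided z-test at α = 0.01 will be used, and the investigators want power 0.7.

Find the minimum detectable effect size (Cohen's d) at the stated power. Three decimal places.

d ≈ 0.170

Need Φ(δ − 2.576) = 0.7, so δ = 2.576 + 0.524 = 3.100.
(Lower-tail contribution to power is negligible for δ > 0.)
δ = d·√n ⇒ d = δ/√n = 3.100/√333 = 0.1699.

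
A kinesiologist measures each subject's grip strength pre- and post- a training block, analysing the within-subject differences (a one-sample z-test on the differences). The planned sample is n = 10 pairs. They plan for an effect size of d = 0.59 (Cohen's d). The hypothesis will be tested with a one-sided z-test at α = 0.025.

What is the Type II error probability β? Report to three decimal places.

Noncentrality parameter: δ = d·√n = 0.59 × √10 = 1.8657
One-sided α = 0.025 → critical value z_{0.025} = 1.960.
Power = Φ(δ − 1.960) = Φ(-0.094) = 0.4625.
Type II error: β = 1 − power = 1 − 0.4625 = 0.5375.

β ≈ 0.538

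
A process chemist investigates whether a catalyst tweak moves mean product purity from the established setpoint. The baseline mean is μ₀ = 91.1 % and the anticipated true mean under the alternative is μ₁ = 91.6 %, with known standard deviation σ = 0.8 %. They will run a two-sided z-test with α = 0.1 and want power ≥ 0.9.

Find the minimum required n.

n = 22

Standardized effect: d = |μ₁ − μ₀| / σ = |91.6 − 91.1| / 0.8 = 0.6250
For power 0.9 need Φ(δ − z_{0.05}) = 0.9, so δ = z_{0.05} + z_{0.10} = 1.645 + 1.282 = 2.926.
(Ignoring the negligible lower-tail rejection probability gives the usual closed-form inversion.)
δ = d·√n ⇒ n = (δ/d)² = (2.926 / 0.6250)² = 21.92.
Round up to the next whole unit.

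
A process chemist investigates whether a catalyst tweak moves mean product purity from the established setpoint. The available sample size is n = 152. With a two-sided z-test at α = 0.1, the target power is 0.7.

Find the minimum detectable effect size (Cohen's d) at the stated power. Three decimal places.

d ≈ 0.176

Required noncentrality: δ = z_{0.05} + z_{0.30} = 1.645 + 0.524 = 2.169.
(The second rejection-region term Φ(−δ − z_{α/2}) is negligible and dropped.)
δ = d·√n ⇒ d = δ/√n = 2.169/√152 = 0.1759.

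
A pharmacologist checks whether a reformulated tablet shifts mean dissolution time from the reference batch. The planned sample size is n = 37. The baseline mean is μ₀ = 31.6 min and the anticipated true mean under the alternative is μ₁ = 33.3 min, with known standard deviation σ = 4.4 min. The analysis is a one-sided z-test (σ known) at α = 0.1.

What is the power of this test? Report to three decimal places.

Power ≈ 0.857

Standardized effect: d = |μ₁ − μ₀| / σ = |33.3 − 31.6| / 4.4 = 0.3864
Noncentrality parameter: δ = d·√n = 0.3864 × √37 = 2.3502
One-sided α = 0.1 → critical value z_{0.1} = 1.282.
Power = Φ(δ − 1.282) = Φ(1.069) = 0.8574.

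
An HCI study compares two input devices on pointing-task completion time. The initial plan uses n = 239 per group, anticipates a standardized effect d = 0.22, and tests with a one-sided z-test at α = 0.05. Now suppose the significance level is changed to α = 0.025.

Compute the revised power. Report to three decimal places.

Power ≈ 0.672

δ = d·√(n/2) = 0.22 × √(239/2) = 2.4050 (unchanged). New critical value: z_{0.025} = 1.960.
Revised power = P(Z > 1.960 − δ) = Φ(0.445) = 0.6718.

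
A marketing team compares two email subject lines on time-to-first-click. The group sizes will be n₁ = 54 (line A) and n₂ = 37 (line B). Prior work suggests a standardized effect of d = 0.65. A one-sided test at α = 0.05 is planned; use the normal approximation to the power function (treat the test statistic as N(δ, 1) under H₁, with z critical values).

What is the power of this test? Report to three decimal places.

Power ≈ 0.919

Noncentrality parameter: δ = d / √(1/n₁ + 1/n₂) = 0.65 / √(1/54 + 1/37) = 3.0457
Critical value for a one-sided test at α = 0.05: z_α = 1.645.
Power = P(Z > 1.645 − δ) = Φ(1.401) = 0.9194.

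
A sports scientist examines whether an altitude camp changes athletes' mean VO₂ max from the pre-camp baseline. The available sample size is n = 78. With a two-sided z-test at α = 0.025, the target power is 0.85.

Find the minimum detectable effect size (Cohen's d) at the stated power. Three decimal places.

Need Φ(δ − 2.241) = 0.85, so δ = 2.241 + 1.036 = 3.278.
(Lower-tail contribution to power is negligible for δ > 0.)
δ = d·√n ⇒ d = δ/√n = 3.278/√78 = 0.3711.

d ≈ 0.371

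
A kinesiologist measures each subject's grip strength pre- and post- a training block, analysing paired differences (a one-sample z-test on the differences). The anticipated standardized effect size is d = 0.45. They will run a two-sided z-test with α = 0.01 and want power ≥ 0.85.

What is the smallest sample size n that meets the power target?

Set Φ(δ − 2.576) = 0.85; then δ − 2.576 = Φ⁻¹(0.85) = 1.036, giving δ = 3.612.
(For δ > 0 the lower-tail rejection region contributes negligibly to power, so the one-term inversion is standard.)
δ = d·√n ⇒ n = (δ/d)² = (3.612 / 0.45)² = 64.44.
Rounding up, n = 65.

n = 65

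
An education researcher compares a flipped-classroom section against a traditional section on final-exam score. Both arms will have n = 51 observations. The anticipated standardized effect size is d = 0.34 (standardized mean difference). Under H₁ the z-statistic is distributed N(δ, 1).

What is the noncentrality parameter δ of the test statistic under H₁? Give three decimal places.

δ ≈ 1.717

The noncentrality parameter scales effect size by the design's sample-size factor: δ = d·√(n/2) = 0.34 × √(51/2) = 1.7169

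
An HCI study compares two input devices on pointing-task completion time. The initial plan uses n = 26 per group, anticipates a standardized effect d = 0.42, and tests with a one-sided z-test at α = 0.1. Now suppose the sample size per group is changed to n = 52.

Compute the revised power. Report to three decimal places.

With n = 52 per group: δ = d·√(n/2) = 0.42 × √(52/2) = 2.1416. Critical value z_{0.1} = 1.282.
Revised power = Φ(δ − 1.282) = Φ(0.860) = 0.8051.

Power ≈ 0.805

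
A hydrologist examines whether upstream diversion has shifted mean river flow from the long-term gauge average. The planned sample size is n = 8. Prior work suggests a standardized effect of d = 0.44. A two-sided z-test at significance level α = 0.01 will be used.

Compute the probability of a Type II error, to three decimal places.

β ≈ 0.908

Noncentrality parameter: δ = d·√n = 0.44 × √8 = 1.2445
Two-sided α = 0.01 → critical value z_{0.005} = 2.576.
Power = Φ(δ − 2.576) + Φ(−δ − 2.576) = Φ(-1.331) + Φ(-3.820) = 0.0915 + 0.0001 = 0.0916.
Type II error: β = 1 − power = 1 − 0.0916 = 0.9084.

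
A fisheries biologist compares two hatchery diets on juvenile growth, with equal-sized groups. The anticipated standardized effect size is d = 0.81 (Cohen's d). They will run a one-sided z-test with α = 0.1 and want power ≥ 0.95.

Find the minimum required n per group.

n = 27 per group

Set Φ(δ − 1.282) = 0.95; then δ − 1.282 = Φ⁻¹(0.95) = 1.645, giving δ = 2.926.
δ = d·√(n/2) ⇒ n = 2(δ/d)² = 2 × (2.926 / 0.81)² = 26.11.
Round up to the next whole unit.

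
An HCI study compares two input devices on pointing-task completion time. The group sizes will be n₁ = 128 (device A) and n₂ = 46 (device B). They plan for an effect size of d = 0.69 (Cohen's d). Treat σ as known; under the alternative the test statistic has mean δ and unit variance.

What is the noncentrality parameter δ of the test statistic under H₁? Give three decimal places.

δ = d / √(1/n₁ + 1/n₂) = 0.69 / √(1/128 + 1/46) = 4.0138

δ ≈ 4.014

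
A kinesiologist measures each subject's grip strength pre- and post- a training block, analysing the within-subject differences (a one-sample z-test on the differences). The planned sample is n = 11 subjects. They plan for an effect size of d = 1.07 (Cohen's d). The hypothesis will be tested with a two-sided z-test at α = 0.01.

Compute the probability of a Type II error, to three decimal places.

β ≈ 0.165

Noncentrality parameter: δ = d·√n = 1.07 × √11 = 3.5488
Two-sided α = 0.01 → critical value z_{0.005} = 2.576.
Power = Φ(δ − 2.576) + Φ(−δ − 2.576) = Φ(0.973) + Φ(-6.125) = 0.8347 + 0.0000 = 0.8347.
Type II error: β = 1 − power = 1 − 0.8347 = 0.1653.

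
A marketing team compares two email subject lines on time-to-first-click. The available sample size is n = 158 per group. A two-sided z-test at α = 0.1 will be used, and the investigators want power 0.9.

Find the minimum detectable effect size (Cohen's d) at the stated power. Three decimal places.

d ≈ 0.329

Required noncentrality: δ = z_{0.05} + z_{0.10} = 1.645 + 1.282 = 2.926.
(Lower-tail contribution to power is negligible for δ > 0.)
δ = d·√(n/2) ⇒ d = δ/√(n/2) = 2.926/√(158/2) = 0.3292.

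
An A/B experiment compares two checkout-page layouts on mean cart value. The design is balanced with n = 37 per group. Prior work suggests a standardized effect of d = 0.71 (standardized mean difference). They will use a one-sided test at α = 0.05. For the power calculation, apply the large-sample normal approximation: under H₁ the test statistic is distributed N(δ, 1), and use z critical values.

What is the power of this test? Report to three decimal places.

Noncentrality parameter: δ = d·√(n/2) = 0.71 × √(37/2) = 3.0538
One-sided α = 0.05 → critical value z_{0.05} = 1.645.
Power = Φ(δ − 1.645) = Φ(1.409) = 0.9206.

Power ≈ 0.921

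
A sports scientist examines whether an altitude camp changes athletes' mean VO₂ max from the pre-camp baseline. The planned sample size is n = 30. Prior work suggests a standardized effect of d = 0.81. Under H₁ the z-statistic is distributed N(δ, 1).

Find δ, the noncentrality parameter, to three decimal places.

δ = d·√n = 0.81 × √30 = 4.4366

δ ≈ 4.437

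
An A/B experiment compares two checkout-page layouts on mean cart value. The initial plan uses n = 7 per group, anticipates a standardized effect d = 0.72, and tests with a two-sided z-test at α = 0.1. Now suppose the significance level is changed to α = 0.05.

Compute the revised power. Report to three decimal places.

Power ≈ 0.270

δ = d·√(n/2) = 0.72 × √(7/2) = 1.3470 (unchanged). New critical value: z_{0.025} = 1.960.
Revised power = Φ(δ − 1.960) + Φ(−δ − 1.960) = Φ(-0.613) + Φ(-3.307) = 0.2699 + 0.0005 = 0.2704.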